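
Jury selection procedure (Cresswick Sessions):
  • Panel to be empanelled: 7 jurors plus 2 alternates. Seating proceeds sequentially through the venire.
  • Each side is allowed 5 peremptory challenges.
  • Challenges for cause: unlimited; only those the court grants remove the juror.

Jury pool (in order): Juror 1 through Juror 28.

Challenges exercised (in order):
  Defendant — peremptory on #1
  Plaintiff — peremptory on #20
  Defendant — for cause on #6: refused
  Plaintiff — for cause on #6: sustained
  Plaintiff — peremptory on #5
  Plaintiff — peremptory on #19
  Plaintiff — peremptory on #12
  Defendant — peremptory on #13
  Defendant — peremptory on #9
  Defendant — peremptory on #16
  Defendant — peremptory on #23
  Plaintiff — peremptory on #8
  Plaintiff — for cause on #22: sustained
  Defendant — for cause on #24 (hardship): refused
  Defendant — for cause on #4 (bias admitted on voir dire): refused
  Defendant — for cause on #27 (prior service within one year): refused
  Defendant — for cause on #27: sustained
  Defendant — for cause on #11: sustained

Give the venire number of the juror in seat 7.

Removed: #1, #5, #6, #8, #9, #11, #12, #13, #16, #19, #20, #22, #23, #27. (#4, #24 stay — for-cause denied.)
Filling seats in venire order through position 7: #2, #3, #4, #7, #10, #14, #15.
So seat 7 is #15.

15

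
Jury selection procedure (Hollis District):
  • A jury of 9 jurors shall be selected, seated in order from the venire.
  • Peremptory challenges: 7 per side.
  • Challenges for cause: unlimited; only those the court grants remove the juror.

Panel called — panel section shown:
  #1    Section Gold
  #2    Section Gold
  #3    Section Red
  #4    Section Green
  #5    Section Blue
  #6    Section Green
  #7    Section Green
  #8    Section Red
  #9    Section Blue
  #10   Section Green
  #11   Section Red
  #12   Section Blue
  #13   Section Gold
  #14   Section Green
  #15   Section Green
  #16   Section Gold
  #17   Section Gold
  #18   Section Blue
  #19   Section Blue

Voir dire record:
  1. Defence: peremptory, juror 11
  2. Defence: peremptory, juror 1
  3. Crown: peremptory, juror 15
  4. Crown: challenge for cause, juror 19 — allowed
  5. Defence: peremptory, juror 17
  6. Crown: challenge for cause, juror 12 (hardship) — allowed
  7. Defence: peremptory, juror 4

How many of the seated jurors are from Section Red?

Removed: #1, #4, #11, #12, #15, #17, #19.
Seated jurors 1–9: #2, #3, #5, #6, #7, #8, #9, #10, #13.
Of those, in Section Red: #3, #8 → 2.

2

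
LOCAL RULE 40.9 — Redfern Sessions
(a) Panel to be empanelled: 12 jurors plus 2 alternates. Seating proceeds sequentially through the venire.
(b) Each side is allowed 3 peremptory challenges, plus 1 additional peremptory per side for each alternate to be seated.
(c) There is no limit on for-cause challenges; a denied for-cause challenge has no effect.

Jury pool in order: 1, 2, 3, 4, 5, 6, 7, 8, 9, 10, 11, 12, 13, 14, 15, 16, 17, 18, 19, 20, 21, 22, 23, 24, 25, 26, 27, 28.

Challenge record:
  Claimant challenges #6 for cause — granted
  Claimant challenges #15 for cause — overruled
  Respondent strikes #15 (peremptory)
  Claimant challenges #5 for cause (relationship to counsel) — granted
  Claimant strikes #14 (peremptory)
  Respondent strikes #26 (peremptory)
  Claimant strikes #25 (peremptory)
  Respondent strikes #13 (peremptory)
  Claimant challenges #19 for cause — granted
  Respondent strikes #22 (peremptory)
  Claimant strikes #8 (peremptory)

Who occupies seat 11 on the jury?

17

Removed: #5, #6, #8, #13, #14, #15, #19, #22, #25, #26.
Seating in order: seats 1–12 → #1, #2, #3, #4, #7, #9, #10, #11, #12, #16, #17, #18; alternates → #20, #21.
So seat 11 is #17.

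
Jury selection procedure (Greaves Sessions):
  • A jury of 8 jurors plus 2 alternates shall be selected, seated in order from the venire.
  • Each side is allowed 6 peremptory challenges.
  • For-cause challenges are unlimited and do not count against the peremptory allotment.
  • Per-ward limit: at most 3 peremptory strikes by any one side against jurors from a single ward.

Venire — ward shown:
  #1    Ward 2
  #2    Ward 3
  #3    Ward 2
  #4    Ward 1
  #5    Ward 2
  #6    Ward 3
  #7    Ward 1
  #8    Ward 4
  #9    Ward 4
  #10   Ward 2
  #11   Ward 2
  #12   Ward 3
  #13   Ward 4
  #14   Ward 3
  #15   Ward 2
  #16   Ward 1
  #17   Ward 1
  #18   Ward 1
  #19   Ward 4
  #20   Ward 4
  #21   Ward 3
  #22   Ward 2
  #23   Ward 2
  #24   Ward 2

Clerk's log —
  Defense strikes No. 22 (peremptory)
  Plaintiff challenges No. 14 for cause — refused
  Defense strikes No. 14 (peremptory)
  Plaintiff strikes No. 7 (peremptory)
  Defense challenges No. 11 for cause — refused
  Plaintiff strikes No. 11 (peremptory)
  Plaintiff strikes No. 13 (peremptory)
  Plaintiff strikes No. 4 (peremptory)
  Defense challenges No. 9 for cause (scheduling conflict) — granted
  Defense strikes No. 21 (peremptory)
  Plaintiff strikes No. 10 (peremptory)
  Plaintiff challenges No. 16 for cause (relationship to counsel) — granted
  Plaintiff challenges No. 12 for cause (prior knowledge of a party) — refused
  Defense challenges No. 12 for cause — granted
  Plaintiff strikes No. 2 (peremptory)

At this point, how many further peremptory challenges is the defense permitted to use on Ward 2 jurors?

2

Defense peremptories so far: #22, #14, #21 — 3 of 6 used, 3 left overall.
Against Ward 2: #22 — 1 used; per-ward cap 3 leaves 2.
Binding limit: min(3, 2) = 2.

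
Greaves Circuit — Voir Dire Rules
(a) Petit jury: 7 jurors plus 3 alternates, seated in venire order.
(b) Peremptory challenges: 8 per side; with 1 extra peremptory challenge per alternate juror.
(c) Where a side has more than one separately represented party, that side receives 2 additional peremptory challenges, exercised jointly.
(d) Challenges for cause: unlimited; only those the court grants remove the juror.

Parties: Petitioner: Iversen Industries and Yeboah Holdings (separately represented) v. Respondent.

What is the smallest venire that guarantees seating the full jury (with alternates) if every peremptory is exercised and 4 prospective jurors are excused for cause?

Seats to fill: 7 + 3 alternates = 10.
Peremptories — Petitioner: 8 + 1×3 + 2 = 13; Respondent: 8 + 1×3 = 11; total 24.
For-cause removals: 4.
Minimum venire: 10 + 24 + 4 = 38.

38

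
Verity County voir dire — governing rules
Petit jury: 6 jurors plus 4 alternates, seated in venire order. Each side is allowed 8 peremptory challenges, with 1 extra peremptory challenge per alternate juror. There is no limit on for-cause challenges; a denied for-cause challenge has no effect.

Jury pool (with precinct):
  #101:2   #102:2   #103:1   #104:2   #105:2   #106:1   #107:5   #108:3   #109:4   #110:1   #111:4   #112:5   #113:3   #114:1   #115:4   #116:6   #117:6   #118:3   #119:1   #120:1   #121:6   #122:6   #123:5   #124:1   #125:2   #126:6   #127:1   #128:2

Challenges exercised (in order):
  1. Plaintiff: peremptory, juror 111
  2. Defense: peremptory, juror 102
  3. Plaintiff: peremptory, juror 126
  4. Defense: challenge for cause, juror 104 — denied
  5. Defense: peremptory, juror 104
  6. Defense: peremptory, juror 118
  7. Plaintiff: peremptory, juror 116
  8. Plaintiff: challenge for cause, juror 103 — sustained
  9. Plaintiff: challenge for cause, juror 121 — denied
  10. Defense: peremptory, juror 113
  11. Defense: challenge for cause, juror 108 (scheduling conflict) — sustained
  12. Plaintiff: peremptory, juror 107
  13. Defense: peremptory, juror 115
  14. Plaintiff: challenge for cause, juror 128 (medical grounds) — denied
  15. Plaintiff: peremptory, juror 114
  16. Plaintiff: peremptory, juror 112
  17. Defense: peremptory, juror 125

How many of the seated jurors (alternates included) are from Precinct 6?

Removed: #102, #103, #104, #107, #108, #111, #112, #113, #114, #115, #116, #118, #125, #126.
Seated (10 incl. alternates): #101, #105, #106, #109, #110, #117, #119, #120, #121, #122.
Of those, in Precinct 6: #117, #121, #122 → 3.

3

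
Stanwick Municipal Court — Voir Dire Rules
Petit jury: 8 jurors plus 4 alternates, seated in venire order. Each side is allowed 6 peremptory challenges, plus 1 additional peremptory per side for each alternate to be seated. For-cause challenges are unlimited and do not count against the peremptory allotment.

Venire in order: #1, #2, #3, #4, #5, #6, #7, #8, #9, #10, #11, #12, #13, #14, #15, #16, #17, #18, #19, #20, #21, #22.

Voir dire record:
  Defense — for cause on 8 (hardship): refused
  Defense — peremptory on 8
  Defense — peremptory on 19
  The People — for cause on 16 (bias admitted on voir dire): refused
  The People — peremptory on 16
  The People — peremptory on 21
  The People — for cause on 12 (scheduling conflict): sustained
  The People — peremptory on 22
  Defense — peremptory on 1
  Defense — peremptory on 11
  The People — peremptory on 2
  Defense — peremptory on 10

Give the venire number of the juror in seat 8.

14

Removed: #1, #2, #8, #10, #11, #12, #16, #19, #21, #22.
Seating in order: seats 1–8 → #3, #4, #5, #6, #7, #9, #13, #14; alternates → #15, #17, #18, #20.
So seat 8 is #14.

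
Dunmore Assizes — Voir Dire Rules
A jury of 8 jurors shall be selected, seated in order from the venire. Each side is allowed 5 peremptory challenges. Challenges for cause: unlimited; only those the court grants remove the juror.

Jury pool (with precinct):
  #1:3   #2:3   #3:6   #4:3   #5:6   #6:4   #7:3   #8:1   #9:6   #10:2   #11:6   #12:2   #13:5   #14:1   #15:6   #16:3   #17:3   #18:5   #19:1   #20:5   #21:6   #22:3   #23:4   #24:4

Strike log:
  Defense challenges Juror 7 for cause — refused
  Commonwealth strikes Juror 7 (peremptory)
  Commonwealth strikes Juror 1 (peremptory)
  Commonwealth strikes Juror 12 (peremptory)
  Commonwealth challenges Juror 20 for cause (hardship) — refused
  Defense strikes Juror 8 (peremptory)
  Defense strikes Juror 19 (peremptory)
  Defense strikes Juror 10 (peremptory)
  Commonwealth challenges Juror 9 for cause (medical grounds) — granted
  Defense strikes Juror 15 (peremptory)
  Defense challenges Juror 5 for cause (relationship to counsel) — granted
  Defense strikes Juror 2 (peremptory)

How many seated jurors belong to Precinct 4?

Removed: #1, #2, #5, #7, #8, #9, #10, #12, #15, #19.
Seated jurors 1–8: #3, #4, #6, #11, #13, #14, #16, #17.
Of those, in Precinct 4: #6 → 1.

1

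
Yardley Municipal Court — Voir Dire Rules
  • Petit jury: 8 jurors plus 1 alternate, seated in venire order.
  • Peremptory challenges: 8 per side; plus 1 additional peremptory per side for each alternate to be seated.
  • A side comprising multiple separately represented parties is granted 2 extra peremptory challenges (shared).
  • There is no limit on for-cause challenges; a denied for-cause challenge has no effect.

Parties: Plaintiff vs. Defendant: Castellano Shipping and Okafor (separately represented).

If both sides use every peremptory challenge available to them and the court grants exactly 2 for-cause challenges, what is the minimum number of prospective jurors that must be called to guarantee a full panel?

31

Seats to fill: 8 + 1 alternates = 9.
Peremptories — Plaintiff: 8 + 1×1 = 9; Defendant: 8 + 1×1 + 2 = 11; total 20.
For-cause removals: 2.
Minimum venire: 9 + 20 + 2 = 31.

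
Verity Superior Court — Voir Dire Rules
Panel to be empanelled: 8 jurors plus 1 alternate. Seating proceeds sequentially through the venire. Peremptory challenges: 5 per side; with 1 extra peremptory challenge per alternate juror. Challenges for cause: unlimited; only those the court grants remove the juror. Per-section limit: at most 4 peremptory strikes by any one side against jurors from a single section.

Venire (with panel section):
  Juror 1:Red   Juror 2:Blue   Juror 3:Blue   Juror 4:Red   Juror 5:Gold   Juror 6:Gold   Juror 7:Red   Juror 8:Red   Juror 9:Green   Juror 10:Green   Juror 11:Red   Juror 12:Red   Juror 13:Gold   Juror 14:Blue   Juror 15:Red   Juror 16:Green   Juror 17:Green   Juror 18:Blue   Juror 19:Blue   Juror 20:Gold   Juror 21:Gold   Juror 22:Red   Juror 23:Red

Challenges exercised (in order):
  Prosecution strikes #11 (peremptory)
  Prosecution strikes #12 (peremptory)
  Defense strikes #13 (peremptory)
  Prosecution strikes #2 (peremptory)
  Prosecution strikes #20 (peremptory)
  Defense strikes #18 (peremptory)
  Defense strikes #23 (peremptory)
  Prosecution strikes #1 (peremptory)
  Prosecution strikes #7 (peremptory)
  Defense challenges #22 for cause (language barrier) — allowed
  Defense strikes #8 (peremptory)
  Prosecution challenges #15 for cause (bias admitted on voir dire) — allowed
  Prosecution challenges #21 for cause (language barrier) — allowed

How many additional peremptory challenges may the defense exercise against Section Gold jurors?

Defense peremptories so far: #13, #18, #23, #8 — 4 of 6 used, 2 left overall.
Against Section Gold: #13 — 1 used; per-section cap 4 leaves 3.
Binding limit: min(2, 3) = 2.

2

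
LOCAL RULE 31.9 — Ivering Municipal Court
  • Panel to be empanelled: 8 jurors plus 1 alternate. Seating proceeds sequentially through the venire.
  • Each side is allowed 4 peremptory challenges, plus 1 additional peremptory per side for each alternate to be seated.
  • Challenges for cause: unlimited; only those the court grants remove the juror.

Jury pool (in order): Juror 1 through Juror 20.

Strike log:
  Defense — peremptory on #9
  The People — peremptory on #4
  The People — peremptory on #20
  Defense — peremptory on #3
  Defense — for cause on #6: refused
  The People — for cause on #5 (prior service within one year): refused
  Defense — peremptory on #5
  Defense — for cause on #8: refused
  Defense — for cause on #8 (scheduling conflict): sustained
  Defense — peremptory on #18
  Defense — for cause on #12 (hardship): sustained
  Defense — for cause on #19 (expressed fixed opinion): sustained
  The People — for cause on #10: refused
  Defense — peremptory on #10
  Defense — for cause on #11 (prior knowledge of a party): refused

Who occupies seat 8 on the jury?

Removed: #3, #4, #5, #8, #9, #10, #12, #18, #19, #20. (#6, #11 stay — for-cause denied.)
Filling seats in venire order through position 8: #1, #2, #6, #7, #11, #13, #14, #15.
So seat 8 is #15.

15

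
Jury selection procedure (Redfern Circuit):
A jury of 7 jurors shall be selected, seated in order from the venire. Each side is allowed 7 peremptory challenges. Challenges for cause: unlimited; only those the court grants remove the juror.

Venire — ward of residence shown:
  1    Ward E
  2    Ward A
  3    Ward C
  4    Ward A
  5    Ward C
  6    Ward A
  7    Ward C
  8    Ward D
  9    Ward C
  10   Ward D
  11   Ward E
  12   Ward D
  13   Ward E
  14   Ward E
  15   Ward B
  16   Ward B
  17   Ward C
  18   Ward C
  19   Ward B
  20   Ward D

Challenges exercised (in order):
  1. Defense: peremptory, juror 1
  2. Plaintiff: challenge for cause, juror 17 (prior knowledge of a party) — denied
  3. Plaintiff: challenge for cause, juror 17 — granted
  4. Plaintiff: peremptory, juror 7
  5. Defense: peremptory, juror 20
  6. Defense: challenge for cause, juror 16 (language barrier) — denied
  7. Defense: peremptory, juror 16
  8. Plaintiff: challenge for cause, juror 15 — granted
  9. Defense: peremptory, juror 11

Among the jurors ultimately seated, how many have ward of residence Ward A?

Removed: #1, #7, #11, #15, #16, #17, #20.
Seated jurors 1–7: #2, #3, #4, #5, #6, #8, #9.
Of those, in Ward A: #2, #4, #6 → 3.

3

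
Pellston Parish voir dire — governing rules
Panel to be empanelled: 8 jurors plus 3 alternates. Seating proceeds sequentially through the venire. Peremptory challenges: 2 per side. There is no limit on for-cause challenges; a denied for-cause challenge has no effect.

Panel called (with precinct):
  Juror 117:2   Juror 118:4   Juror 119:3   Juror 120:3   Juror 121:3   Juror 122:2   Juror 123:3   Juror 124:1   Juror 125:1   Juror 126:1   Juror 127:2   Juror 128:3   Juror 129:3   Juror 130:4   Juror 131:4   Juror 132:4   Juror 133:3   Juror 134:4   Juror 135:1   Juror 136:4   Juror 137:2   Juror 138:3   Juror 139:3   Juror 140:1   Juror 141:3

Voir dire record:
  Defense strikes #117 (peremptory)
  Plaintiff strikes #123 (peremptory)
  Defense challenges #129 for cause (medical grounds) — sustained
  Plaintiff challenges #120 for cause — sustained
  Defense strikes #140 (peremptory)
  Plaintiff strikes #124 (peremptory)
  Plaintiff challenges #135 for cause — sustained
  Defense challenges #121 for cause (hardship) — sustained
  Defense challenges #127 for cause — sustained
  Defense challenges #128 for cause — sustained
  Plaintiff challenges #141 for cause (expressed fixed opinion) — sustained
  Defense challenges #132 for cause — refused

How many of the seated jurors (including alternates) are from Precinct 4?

Removed: #117, #120, #121, #123, #124, #127, #128, #129, #135, #140, #141.
Seated (11 incl. alternates): #118, #119, #122, #125, #126, #130, #131, #132, #133, #134, #136.
Of those, in Precinct 4: #118, #130, #131, #132, #134, #136 → 6.

6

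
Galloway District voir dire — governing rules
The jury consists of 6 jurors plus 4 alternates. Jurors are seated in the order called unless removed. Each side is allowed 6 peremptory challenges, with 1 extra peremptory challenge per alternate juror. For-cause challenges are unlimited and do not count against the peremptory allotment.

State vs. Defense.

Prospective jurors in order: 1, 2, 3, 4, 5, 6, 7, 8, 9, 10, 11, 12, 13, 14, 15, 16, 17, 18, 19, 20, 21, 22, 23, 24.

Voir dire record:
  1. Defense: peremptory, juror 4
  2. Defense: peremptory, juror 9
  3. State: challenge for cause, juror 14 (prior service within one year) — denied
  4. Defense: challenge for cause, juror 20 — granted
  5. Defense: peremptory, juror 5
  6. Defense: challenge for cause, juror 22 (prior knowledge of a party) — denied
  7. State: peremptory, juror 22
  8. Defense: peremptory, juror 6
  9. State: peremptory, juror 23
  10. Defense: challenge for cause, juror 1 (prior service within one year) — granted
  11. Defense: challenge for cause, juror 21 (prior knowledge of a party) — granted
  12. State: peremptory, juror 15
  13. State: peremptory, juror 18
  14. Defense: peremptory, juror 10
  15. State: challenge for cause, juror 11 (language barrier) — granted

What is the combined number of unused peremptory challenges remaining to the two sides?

11

State allotment: 6 base + 1 × 4 alternates = 10. Defense allotment: 6 base + 1 × 4 alternates = 10.
State peremptories used: #22, #23, #15, #18 — 4 (for-cause on #14, #11 don't count).
Defense peremptories used: #4, #9, #5, #6, #10 — 5 (for-cause on #20, #22, #1, #21 don't count).
Remaining: (10 − 4) + (10 − 5) = 11.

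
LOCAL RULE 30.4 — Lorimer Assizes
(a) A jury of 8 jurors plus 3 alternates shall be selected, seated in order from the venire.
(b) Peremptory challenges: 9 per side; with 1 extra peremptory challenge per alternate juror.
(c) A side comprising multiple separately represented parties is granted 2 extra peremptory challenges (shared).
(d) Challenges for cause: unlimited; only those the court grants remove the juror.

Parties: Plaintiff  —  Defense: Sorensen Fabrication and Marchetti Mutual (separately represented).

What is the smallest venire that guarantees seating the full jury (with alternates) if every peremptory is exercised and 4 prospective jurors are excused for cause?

Seats to fill: 8 + 3 alternates = 11.
Peremptories — Plaintiff: 9 + 1×3 = 12; Defense: 9 + 1×3 + 2 = 14; total 26.
For-cause removals: 4.
Minimum venire: 11 + 26 + 4 = 41.

41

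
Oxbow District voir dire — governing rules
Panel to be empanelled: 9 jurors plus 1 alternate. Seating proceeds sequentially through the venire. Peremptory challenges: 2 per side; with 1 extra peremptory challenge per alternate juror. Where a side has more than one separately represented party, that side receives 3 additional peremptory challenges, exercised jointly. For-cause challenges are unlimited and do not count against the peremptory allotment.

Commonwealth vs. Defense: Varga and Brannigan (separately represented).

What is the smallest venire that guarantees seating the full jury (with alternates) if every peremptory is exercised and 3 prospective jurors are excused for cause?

Seats to fill: 9 + 1 alternates = 10.
Peremptories — Commonwealth: 2 + 1×1 = 3; Defense: 2 + 1×1 + 3 = 6; total 9.
For-cause removals: 3.
Minimum venire: 10 + 9 + 3 = 22.

22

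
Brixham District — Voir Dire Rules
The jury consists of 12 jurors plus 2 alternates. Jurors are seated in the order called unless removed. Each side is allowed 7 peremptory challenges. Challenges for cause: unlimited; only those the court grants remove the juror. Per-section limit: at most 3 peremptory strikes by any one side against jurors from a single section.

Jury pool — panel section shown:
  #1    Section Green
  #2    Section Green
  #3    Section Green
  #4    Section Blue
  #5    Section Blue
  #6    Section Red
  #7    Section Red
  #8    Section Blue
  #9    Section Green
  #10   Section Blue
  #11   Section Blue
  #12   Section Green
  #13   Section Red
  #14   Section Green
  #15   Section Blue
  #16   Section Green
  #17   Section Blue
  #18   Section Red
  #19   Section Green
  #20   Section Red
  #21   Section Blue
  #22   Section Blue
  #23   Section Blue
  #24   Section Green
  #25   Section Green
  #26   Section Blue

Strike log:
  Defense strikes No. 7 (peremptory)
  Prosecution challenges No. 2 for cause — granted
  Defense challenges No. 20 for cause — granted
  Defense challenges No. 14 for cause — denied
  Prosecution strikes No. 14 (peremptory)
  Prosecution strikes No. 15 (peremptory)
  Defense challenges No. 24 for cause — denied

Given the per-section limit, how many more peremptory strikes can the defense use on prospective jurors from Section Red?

Defense peremptories so far: #7 — 1 of 7 used, 6 left overall.
Against Section Red: #7 — 1 used; per-section cap 3 leaves 2.
Binding limit: min(6, 2) = 2.

2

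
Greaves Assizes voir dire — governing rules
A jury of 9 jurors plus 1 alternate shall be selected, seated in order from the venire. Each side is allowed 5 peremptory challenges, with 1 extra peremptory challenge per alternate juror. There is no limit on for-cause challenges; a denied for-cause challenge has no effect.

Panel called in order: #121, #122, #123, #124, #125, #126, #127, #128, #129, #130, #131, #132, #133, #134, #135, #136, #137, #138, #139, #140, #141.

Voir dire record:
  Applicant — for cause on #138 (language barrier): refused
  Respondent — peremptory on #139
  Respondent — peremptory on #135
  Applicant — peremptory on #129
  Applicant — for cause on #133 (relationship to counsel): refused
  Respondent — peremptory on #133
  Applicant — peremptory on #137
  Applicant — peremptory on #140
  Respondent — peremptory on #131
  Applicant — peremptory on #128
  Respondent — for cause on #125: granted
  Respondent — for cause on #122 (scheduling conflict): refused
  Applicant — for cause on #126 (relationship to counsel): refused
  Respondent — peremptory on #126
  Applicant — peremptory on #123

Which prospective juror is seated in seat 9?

Removed: #123, #125, #126, #128, #129, #131, #133, #135, #137, #139, #140. (#122, #138 stay — for-cause denied.)
Filling seats in venire order through position 9: #121, #122, #124, #127, #130, #132, #134, #136, #138.
So seat 9 is #138.

138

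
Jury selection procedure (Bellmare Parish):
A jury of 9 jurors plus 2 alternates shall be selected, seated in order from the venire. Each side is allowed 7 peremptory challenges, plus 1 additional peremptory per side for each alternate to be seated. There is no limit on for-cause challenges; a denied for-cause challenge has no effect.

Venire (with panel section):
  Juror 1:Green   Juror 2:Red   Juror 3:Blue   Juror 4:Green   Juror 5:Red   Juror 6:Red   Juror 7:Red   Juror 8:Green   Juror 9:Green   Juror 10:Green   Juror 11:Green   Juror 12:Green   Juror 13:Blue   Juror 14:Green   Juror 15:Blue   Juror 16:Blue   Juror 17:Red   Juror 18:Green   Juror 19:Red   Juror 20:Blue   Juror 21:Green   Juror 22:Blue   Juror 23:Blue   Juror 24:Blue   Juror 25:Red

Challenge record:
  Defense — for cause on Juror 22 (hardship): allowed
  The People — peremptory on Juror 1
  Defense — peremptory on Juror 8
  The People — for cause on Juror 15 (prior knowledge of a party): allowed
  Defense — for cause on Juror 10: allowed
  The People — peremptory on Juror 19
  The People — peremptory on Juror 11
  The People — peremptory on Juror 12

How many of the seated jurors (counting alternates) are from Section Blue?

Removed: #1, #8, #10, #11, #12, #15, #19, #22.
Seated (11 incl. alternates): #2, #3, #4, #5, #6, #7, #9, #13, #14, #16, #17.
Of those, in Section Blue: #3, #13, #16 → 3.

3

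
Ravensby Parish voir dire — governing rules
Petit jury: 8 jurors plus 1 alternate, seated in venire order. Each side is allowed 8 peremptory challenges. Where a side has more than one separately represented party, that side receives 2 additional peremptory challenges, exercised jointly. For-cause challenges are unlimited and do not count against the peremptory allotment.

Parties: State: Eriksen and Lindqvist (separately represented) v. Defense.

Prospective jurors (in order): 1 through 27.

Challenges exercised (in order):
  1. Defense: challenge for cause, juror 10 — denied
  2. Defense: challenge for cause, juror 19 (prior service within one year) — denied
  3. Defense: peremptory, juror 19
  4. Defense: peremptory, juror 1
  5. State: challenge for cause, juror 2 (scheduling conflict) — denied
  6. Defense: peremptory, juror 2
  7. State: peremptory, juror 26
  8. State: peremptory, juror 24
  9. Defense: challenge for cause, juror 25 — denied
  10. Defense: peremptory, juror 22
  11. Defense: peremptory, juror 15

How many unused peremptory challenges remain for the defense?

3

Defense allotment: 8.
Defense peremptories used: #19, #1, #2, #22, #15 — 5 (for-cause on #10, #19, #25 don't count).
Remaining: 8 − 5 = 3.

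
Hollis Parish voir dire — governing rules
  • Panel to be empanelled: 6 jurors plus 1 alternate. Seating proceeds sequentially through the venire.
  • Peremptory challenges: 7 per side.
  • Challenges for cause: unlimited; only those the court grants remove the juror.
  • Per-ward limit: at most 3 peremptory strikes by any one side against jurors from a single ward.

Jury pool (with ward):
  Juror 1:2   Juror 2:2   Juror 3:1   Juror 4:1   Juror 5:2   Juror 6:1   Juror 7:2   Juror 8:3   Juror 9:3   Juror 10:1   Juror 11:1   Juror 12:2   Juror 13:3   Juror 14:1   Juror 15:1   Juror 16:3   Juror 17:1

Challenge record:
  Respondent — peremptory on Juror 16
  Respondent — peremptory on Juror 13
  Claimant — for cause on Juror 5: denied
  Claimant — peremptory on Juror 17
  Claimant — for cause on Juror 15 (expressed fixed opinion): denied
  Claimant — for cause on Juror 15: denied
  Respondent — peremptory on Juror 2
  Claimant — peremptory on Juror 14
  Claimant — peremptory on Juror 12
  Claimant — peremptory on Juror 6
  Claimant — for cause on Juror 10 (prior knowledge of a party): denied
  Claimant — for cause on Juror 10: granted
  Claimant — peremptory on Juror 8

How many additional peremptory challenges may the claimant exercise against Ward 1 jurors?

Claimant peremptories so far: #17, #14, #12, #6, #8 — 5 of 7 used, 2 left overall.
Against Ward 1: #17, #14, #6 — 3 used; per-ward cap 3 leaves 0.
Binding limit: min(2, 0) = 0.

0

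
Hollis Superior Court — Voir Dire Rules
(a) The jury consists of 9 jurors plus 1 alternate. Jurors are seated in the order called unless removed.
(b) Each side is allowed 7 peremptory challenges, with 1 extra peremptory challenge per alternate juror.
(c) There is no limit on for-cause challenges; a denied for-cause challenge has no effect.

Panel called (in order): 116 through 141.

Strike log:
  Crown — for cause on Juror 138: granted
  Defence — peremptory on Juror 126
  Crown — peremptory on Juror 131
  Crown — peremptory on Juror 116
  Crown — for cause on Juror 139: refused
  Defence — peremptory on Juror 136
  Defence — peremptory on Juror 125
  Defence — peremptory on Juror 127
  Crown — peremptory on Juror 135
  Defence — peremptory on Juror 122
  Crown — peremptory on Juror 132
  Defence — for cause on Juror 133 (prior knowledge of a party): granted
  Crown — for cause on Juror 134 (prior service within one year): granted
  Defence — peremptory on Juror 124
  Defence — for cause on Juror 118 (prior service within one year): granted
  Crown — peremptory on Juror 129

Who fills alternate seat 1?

140

Removed: #116, #118, #122, #124, #125, #126, #127, #129, #131, #132, #133, #134, #135, #136, #138. (#139 stays — for-cause denied.)
Filling seats in venire order through position 10: #117, #119, #120, #121, #123, #128, #130, #137, #139, #140.
So alternate 1 is #140.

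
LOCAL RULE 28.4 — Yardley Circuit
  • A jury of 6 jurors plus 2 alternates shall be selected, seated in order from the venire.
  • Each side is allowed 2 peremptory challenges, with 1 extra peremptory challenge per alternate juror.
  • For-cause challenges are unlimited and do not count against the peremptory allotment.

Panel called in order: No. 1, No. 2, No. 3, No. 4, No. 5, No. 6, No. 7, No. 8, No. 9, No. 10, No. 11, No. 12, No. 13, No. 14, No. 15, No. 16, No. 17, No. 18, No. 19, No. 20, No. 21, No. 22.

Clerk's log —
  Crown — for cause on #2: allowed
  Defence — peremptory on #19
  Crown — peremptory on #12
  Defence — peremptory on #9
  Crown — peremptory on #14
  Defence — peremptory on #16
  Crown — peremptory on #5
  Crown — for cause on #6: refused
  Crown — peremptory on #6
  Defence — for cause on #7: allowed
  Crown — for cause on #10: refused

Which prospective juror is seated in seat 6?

11

Removed: #2, #5, #6, #7, #9, #12, #14, #16, #19. (#10 stays — for-cause denied.)
Filling seats in venire order through position 6: #1, #3, #4, #8, #10, #11.
So seat 6 is #11.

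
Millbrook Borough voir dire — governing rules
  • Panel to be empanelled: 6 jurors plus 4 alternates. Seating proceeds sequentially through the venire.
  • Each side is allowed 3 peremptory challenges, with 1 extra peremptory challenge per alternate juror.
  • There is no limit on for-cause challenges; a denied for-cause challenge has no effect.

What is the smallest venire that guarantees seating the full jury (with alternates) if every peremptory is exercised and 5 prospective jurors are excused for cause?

Seats to fill: 6 + 4 alternates = 10.
Peremptories: 3 + 1×4 = 7 per side × 2 sides = 14.
For-cause removals: 5.
Minimum venire: 10 + 14 + 5 = 29.

29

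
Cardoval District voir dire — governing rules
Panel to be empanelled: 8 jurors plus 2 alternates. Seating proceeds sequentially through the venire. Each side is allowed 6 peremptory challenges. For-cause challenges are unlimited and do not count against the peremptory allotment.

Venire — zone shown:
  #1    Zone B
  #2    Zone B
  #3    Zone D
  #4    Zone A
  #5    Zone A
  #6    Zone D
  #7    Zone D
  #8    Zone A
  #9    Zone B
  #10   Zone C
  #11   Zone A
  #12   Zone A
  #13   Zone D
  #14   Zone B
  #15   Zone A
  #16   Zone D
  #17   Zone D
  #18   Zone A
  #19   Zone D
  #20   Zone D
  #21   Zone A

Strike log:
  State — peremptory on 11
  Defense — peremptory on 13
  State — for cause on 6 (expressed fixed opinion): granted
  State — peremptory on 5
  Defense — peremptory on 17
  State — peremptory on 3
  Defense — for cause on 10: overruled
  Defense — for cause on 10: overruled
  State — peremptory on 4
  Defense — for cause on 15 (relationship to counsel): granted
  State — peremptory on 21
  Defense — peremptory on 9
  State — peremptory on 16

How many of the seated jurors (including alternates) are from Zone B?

Removed: #3, #4, #5, #6, #9, #11, #13, #15, #16, #17, #21.
Seated (10 incl. alternates): #1, #2, #7, #8, #10, #12, #14, #18, #19, #20.
Of those, in Zone B: #1, #2, #14 → 3.

3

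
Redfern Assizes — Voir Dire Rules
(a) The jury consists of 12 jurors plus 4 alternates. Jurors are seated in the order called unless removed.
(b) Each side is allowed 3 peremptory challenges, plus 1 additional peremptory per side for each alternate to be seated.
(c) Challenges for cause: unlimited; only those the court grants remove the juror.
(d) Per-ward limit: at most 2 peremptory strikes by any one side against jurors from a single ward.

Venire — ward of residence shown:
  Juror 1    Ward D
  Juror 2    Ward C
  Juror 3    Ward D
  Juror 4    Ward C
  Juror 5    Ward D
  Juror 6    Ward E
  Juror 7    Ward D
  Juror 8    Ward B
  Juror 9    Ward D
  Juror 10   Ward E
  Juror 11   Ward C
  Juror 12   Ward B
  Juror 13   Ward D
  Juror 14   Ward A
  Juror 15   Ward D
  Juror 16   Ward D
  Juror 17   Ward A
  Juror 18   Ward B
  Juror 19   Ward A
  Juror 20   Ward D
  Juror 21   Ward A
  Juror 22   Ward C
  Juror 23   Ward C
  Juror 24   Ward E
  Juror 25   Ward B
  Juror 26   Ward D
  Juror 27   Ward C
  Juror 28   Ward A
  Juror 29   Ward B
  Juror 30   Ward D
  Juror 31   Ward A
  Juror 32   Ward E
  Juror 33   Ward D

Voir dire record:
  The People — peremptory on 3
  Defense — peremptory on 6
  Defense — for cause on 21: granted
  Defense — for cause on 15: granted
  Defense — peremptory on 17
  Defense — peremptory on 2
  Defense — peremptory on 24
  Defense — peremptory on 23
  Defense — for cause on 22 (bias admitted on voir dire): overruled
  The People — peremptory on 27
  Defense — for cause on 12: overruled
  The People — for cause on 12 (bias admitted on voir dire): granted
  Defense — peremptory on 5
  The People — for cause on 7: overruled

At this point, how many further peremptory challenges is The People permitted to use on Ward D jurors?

1

The People peremptories so far: #3, #27 — 2 of 7 used, 5 left overall.
Against Ward D: #3 — 1 used; per-ward cap 2 leaves 1.
Binding limit: min(5, 1) = 1.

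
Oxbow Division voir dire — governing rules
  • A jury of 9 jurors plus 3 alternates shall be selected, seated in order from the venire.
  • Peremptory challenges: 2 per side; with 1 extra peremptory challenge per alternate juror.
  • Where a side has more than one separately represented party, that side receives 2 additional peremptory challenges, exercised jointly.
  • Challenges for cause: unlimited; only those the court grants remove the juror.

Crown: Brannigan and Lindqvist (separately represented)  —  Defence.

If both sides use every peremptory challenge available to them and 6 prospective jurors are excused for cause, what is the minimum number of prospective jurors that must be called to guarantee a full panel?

Seats to fill: 9 + 3 alternates = 12.
Peremptories — Crown: 2 + 1×3 + 2 = 7; Defence: 2 + 1×3 = 5; total 12.
For-cause removals: 6.
Minimum venire: 12 + 12 + 6 = 30.

30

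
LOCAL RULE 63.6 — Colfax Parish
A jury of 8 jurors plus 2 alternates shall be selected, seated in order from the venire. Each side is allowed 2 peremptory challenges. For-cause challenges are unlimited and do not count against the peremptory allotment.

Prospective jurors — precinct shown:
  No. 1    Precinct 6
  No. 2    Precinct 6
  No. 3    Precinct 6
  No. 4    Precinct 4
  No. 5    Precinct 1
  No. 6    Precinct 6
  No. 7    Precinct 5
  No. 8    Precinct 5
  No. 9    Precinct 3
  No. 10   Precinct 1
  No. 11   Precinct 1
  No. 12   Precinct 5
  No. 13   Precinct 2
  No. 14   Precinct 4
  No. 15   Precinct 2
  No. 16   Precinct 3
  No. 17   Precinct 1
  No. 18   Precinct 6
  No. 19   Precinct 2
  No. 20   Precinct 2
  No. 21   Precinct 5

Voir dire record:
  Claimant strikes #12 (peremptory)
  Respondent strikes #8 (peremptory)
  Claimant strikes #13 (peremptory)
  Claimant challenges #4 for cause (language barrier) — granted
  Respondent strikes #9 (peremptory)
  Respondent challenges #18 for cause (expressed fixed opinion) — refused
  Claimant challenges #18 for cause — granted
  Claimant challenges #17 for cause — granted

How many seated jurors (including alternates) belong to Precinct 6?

4

Removed: #4, #8, #9, #12, #13, #17, #18.
Seated (10 incl. alternates): #1, #2, #3, #5, #6, #7, #10, #11, #14, #15.
Of those, in Precinct 6: #1, #2, #3, #6 → 4.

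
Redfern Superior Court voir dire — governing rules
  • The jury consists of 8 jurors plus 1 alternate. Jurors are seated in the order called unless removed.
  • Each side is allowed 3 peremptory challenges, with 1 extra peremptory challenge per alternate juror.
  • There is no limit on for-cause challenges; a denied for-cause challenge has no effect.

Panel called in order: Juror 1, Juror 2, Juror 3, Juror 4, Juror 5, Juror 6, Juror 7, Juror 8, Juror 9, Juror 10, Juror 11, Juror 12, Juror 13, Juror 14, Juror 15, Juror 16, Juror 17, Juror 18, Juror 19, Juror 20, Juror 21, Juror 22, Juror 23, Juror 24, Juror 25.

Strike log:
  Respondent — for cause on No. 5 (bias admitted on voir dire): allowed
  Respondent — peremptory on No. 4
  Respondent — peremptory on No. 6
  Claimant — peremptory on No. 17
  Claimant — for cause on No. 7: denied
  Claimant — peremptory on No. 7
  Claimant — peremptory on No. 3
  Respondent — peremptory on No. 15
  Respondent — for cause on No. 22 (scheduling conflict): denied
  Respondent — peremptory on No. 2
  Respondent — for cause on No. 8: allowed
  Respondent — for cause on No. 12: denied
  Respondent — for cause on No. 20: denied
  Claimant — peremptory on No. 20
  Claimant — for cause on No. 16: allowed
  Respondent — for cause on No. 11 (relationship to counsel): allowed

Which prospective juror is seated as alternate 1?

Removed: #2, #3, #4, #5, #6, #7, #8, #11, #15, #16, #17, #20. (#12, #22 stay — for-cause denied.)
Seating in order: seats 1–8 → #1, #9, #10, #12, #13, #14, #18, #19; alternates → #21.
So alternate 1 is #21.

21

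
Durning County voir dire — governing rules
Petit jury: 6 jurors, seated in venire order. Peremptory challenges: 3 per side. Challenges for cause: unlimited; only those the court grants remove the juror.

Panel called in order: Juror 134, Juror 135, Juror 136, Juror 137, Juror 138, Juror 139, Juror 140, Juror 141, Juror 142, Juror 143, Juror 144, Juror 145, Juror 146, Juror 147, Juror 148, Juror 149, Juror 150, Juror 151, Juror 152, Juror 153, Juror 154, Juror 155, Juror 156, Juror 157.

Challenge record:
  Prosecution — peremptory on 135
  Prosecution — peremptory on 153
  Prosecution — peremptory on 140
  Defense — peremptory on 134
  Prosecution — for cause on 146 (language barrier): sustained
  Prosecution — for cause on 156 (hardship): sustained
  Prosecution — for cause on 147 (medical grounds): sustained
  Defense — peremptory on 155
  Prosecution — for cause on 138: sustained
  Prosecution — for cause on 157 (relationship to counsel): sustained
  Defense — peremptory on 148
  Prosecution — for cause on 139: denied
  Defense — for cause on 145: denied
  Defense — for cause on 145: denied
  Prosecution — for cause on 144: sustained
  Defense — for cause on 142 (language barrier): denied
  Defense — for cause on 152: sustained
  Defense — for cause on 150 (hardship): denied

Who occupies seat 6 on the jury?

Removed: #134, #135, #138, #140, #144, #146, #147, #148, #152, #153, #155, #156, #157. (#139, #142, #145, #150 stay — for-cause denied.)
Filling seats in venire order through position 6: #136, #137, #139, #141, #142, #143.
So seat 6 is #143.

143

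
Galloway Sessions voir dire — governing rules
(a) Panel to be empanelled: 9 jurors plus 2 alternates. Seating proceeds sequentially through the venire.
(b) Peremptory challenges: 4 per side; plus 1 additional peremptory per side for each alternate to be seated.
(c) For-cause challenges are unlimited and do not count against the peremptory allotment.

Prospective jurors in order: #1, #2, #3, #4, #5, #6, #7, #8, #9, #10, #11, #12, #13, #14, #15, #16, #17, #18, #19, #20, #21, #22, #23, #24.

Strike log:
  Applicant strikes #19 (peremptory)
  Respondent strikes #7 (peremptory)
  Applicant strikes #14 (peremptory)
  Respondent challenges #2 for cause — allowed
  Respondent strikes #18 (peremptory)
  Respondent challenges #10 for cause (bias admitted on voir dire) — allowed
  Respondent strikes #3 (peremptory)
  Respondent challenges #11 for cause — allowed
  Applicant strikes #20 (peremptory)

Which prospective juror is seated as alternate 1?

Removed: #2, #3, #7, #10, #11, #14, #18, #19, #20.
Filling seats in venire order through position 10: #1, #4, #5, #6, #8, #9, #12, #13, #15, #16.
So alternate 1 is #16.

16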